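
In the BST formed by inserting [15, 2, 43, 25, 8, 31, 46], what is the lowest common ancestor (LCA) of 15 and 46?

Tree insertion order: [15, 2, 43, 25, 8, 31, 46]
Tree (level-order array): [15, 2, 43, None, 8, 25, 46, None, None, None, 31]
In a BST, the LCA of p=15, q=46 is the first node v on the
root-to-leaf path with p <= v <= q (go left if both < v, right if both > v).
Walk from root:
  at 15: 15 <= 15 <= 46, this is the LCA
LCA = 15


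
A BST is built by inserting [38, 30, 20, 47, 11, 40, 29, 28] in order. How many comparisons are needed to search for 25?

Search path for 25: 38 -> 30 -> 20 -> 29 -> 28
Found: False
Comparisons: 5


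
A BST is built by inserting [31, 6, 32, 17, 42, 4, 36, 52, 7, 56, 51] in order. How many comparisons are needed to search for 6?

Search path for 6: 31 -> 6
Found: True
Comparisons: 2


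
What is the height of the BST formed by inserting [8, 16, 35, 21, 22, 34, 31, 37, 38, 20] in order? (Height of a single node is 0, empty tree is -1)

Insertion order: [8, 16, 35, 21, 22, 34, 31, 37, 38, 20]
Tree (level-order array): [8, None, 16, None, 35, 21, 37, 20, 22, None, 38, None, None, None, 34, None, None, 31]
Compute height bottom-up (empty subtree = -1):
  height(20) = 1 + max(-1, -1) = 0
  height(31) = 1 + max(-1, -1) = 0
  height(34) = 1 + max(0, -1) = 1
  height(22) = 1 + max(-1, 1) = 2
  height(21) = 1 + max(0, 2) = 3
  height(38) = 1 + max(-1, -1) = 0
  height(37) = 1 + max(-1, 0) = 1
  height(35) = 1 + max(3, 1) = 4
  height(16) = 1 + max(-1, 4) = 5
  height(8) = 1 + max(-1, 5) = 6
Height = 6


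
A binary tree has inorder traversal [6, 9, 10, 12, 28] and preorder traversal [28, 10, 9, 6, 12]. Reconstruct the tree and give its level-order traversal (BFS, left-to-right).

Inorder:  [6, 9, 10, 12, 28]
Preorder: [28, 10, 9, 6, 12]
Algorithm: preorder visits root first, so consume preorder in order;
for each root, split the current inorder slice at that value into
left-subtree inorder and right-subtree inorder, then recurse.
Recursive splits:
  root=28; inorder splits into left=[6, 9, 10, 12], right=[]
  root=10; inorder splits into left=[6, 9], right=[12]
  root=9; inorder splits into left=[6], right=[]
  root=6; inorder splits into left=[], right=[]
  root=12; inorder splits into left=[], right=[]
Reconstructed level-order: [28, 10, 9, 12, 6]


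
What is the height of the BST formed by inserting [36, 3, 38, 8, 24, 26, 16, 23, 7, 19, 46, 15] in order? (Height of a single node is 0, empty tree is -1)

Insertion order: [36, 3, 38, 8, 24, 26, 16, 23, 7, 19, 46, 15]
Tree (level-order array): [36, 3, 38, None, 8, None, 46, 7, 24, None, None, None, None, 16, 26, 15, 23, None, None, None, None, 19]
Compute height bottom-up (empty subtree = -1):
  height(7) = 1 + max(-1, -1) = 0
  height(15) = 1 + max(-1, -1) = 0
  height(19) = 1 + max(-1, -1) = 0
  height(23) = 1 + max(0, -1) = 1
  height(16) = 1 + max(0, 1) = 2
  height(26) = 1 + max(-1, -1) = 0
  height(24) = 1 + max(2, 0) = 3
  height(8) = 1 + max(0, 3) = 4
  height(3) = 1 + max(-1, 4) = 5
  height(46) = 1 + max(-1, -1) = 0
  height(38) = 1 + max(-1, 0) = 1
  height(36) = 1 + max(5, 1) = 6
Height = 6


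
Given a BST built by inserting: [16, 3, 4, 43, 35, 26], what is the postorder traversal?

Tree insertion order: [16, 3, 4, 43, 35, 26]
Tree (level-order array): [16, 3, 43, None, 4, 35, None, None, None, 26]
Postorder traversal: [4, 3, 26, 35, 43, 16]


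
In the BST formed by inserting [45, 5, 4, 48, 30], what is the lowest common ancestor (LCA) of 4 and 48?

Tree insertion order: [45, 5, 4, 48, 30]
Tree (level-order array): [45, 5, 48, 4, 30]
In a BST, the LCA of p=4, q=48 is the first node v on the
root-to-leaf path with p <= v <= q (go left if both < v, right if both > v).
Walk from root:
  at 45: 4 <= 45 <= 48, this is the LCA
LCA = 45


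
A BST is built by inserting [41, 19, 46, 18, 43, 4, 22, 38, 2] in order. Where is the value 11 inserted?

Starting tree (level order): [41, 19, 46, 18, 22, 43, None, 4, None, None, 38, None, None, 2]
Insertion path: 41 -> 19 -> 18 -> 4
Result: insert 11 as right child of 4
Final tree (level order): [41, 19, 46, 18, 22, 43, None, 4, None, None, 38, None, None, 2, 11]


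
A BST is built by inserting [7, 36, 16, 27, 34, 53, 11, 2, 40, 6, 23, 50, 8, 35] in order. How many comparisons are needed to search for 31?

Search path for 31: 7 -> 36 -> 16 -> 27 -> 34
Found: False
Comparisons: 5


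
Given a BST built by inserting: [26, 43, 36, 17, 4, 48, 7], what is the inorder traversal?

Tree insertion order: [26, 43, 36, 17, 4, 48, 7]
Tree (level-order array): [26, 17, 43, 4, None, 36, 48, None, 7]
Inorder traversal: [4, 7, 17, 26, 36, 43, 48]


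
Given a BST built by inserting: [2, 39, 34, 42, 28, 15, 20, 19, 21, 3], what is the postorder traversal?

Tree insertion order: [2, 39, 34, 42, 28, 15, 20, 19, 21, 3]
Tree (level-order array): [2, None, 39, 34, 42, 28, None, None, None, 15, None, 3, 20, None, None, 19, 21]
Postorder traversal: [3, 19, 21, 20, 15, 28, 34, 42, 39, 2]


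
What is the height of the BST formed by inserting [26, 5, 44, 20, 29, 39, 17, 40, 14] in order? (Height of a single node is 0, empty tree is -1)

Insertion order: [26, 5, 44, 20, 29, 39, 17, 40, 14]
Tree (level-order array): [26, 5, 44, None, 20, 29, None, 17, None, None, 39, 14, None, None, 40]
Compute height bottom-up (empty subtree = -1):
  height(14) = 1 + max(-1, -1) = 0
  height(17) = 1 + max(0, -1) = 1
  height(20) = 1 + max(1, -1) = 2
  height(5) = 1 + max(-1, 2) = 3
  height(40) = 1 + max(-1, -1) = 0
  height(39) = 1 + max(-1, 0) = 1
  height(29) = 1 + max(-1, 1) = 2
  height(44) = 1 + max(2, -1) = 3
  height(26) = 1 + max(3, 3) = 4
Height = 4


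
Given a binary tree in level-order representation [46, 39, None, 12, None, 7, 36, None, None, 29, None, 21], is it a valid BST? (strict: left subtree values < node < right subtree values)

Level-order array: [46, 39, None, 12, None, 7, 36, None, None, 29, None, 21]
Validate using subtree bounds (lo, hi): at each node, require lo < value < hi,
then recurse left with hi=value and right with lo=value.
Preorder trace (stopping at first violation):
  at node 46 with bounds (-inf, +inf): OK
  at node 39 with bounds (-inf, 46): OK
  at node 12 with bounds (-inf, 39): OK
  at node 7 with bounds (-inf, 12): OK
  at node 36 with bounds (12, 39): OK
  at node 29 with bounds (12, 36): OK
  at node 21 with bounds (12, 29): OK
No violation found at any node.
Result: Valid BST


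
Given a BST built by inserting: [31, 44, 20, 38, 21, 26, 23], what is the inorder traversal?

Tree insertion order: [31, 44, 20, 38, 21, 26, 23]
Tree (level-order array): [31, 20, 44, None, 21, 38, None, None, 26, None, None, 23]
Inorder traversal: [20, 21, 23, 26, 31, 38, 44]


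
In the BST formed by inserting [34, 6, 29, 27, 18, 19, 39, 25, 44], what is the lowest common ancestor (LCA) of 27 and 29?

Tree insertion order: [34, 6, 29, 27, 18, 19, 39, 25, 44]
Tree (level-order array): [34, 6, 39, None, 29, None, 44, 27, None, None, None, 18, None, None, 19, None, 25]
In a BST, the LCA of p=27, q=29 is the first node v on the
root-to-leaf path with p <= v <= q (go left if both < v, right if both > v).
Walk from root:
  at 34: both 27 and 29 < 34, go left
  at 6: both 27 and 29 > 6, go right
  at 29: 27 <= 29 <= 29, this is the LCA
LCA = 29


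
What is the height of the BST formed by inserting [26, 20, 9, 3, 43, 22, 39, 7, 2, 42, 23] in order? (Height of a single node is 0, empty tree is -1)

Insertion order: [26, 20, 9, 3, 43, 22, 39, 7, 2, 42, 23]
Tree (level-order array): [26, 20, 43, 9, 22, 39, None, 3, None, None, 23, None, 42, 2, 7]
Compute height bottom-up (empty subtree = -1):
  height(2) = 1 + max(-1, -1) = 0
  height(7) = 1 + max(-1, -1) = 0
  height(3) = 1 + max(0, 0) = 1
  height(9) = 1 + max(1, -1) = 2
  height(23) = 1 + max(-1, -1) = 0
  height(22) = 1 + max(-1, 0) = 1
  height(20) = 1 + max(2, 1) = 3
  height(42) = 1 + max(-1, -1) = 0
  height(39) = 1 + max(-1, 0) = 1
  height(43) = 1 + max(1, -1) = 2
  height(26) = 1 + max(3, 2) = 4
Height = 4


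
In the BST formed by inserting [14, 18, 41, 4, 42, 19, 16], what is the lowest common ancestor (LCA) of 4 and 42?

Tree insertion order: [14, 18, 41, 4, 42, 19, 16]
Tree (level-order array): [14, 4, 18, None, None, 16, 41, None, None, 19, 42]
In a BST, the LCA of p=4, q=42 is the first node v on the
root-to-leaf path with p <= v <= q (go left if both < v, right if both > v).
Walk from root:
  at 14: 4 <= 14 <= 42, this is the LCA
LCA = 14


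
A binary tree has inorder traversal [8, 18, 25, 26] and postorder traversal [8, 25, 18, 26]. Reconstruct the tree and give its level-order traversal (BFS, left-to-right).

Inorder:   [8, 18, 25, 26]
Postorder: [8, 25, 18, 26]
Algorithm: postorder visits root last, so walk postorder right-to-left;
each value is the root of the current inorder slice — split it at that
value, recurse on the right subtree first, then the left.
Recursive splits:
  root=26; inorder splits into left=[8, 18, 25], right=[]
  root=18; inorder splits into left=[8], right=[25]
  root=25; inorder splits into left=[], right=[]
  root=8; inorder splits into left=[], right=[]
Reconstructed level-order: [26, 18, 8, 25]


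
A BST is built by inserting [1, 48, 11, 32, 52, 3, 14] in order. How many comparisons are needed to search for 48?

Search path for 48: 1 -> 48
Found: True
Comparisons: 2


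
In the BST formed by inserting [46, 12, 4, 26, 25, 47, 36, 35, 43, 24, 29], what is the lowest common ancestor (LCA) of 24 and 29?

Tree insertion order: [46, 12, 4, 26, 25, 47, 36, 35, 43, 24, 29]
Tree (level-order array): [46, 12, 47, 4, 26, None, None, None, None, 25, 36, 24, None, 35, 43, None, None, 29]
In a BST, the LCA of p=24, q=29 is the first node v on the
root-to-leaf path with p <= v <= q (go left if both < v, right if both > v).
Walk from root:
  at 46: both 24 and 29 < 46, go left
  at 12: both 24 and 29 > 12, go right
  at 26: 24 <= 26 <= 29, this is the LCA
LCA = 26


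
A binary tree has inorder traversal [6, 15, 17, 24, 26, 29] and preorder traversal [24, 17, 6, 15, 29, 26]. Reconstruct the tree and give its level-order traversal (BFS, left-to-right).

Inorder:  [6, 15, 17, 24, 26, 29]
Preorder: [24, 17, 6, 15, 29, 26]
Algorithm: preorder visits root first, so consume preorder in order;
for each root, split the current inorder slice at that value into
left-subtree inorder and right-subtree inorder, then recurse.
Recursive splits:
  root=24; inorder splits into left=[6, 15, 17], right=[26, 29]
  root=17; inorder splits into left=[6, 15], right=[]
  root=6; inorder splits into left=[], right=[15]
  root=15; inorder splits into left=[], right=[]
  root=29; inorder splits into left=[26], right=[]
  root=26; inorder splits into left=[], right=[]
Reconstructed level-order: [24, 17, 29, 6, 26, 15]


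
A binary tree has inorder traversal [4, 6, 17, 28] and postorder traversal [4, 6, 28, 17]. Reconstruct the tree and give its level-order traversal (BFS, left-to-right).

Inorder:   [4, 6, 17, 28]
Postorder: [4, 6, 28, 17]
Algorithm: postorder visits root last, so walk postorder right-to-left;
each value is the root of the current inorder slice — split it at that
value, recurse on the right subtree first, then the left.
Recursive splits:
  root=17; inorder splits into left=[4, 6], right=[28]
  root=28; inorder splits into left=[], right=[]
  root=6; inorder splits into left=[4], right=[]
  root=4; inorder splits into left=[], right=[]
Reconstructed level-order: [17, 6, 28, 4]


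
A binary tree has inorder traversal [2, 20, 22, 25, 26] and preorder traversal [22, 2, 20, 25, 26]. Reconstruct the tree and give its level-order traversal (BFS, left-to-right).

Inorder:  [2, 20, 22, 25, 26]
Preorder: [22, 2, 20, 25, 26]
Algorithm: preorder visits root first, so consume preorder in order;
for each root, split the current inorder slice at that value into
left-subtree inorder and right-subtree inorder, then recurse.
Recursive splits:
  root=22; inorder splits into left=[2, 20], right=[25, 26]
  root=2; inorder splits into left=[], right=[20]
  root=20; inorder splits into left=[], right=[]
  root=25; inorder splits into left=[], right=[26]
  root=26; inorder splits into left=[], right=[]
Reconstructed level-order: [22, 2, 25, 20, 26]


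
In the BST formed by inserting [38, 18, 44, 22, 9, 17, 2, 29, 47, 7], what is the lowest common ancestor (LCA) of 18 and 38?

Tree insertion order: [38, 18, 44, 22, 9, 17, 2, 29, 47, 7]
Tree (level-order array): [38, 18, 44, 9, 22, None, 47, 2, 17, None, 29, None, None, None, 7]
In a BST, the LCA of p=18, q=38 is the first node v on the
root-to-leaf path with p <= v <= q (go left if both < v, right if both > v).
Walk from root:
  at 38: 18 <= 38 <= 38, this is the LCA
LCA = 38


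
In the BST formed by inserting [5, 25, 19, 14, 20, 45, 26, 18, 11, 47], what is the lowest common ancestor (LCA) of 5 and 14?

Tree insertion order: [5, 25, 19, 14, 20, 45, 26, 18, 11, 47]
Tree (level-order array): [5, None, 25, 19, 45, 14, 20, 26, 47, 11, 18]
In a BST, the LCA of p=5, q=14 is the first node v on the
root-to-leaf path with p <= v <= q (go left if both < v, right if both > v).
Walk from root:
  at 5: 5 <= 5 <= 14, this is the LCA
LCA = 5


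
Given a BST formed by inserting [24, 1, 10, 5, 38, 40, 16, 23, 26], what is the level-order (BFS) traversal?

Tree insertion order: [24, 1, 10, 5, 38, 40, 16, 23, 26]
Tree (level-order array): [24, 1, 38, None, 10, 26, 40, 5, 16, None, None, None, None, None, None, None, 23]
BFS from the root, enqueuing left then right child of each popped node:
  queue [24] -> pop 24, enqueue [1, 38], visited so far: [24]
  queue [1, 38] -> pop 1, enqueue [10], visited so far: [24, 1]
  queue [38, 10] -> pop 38, enqueue [26, 40], visited so far: [24, 1, 38]
  queue [10, 26, 40] -> pop 10, enqueue [5, 16], visited so far: [24, 1, 38, 10]
  queue [26, 40, 5, 16] -> pop 26, enqueue [none], visited so far: [24, 1, 38, 10, 26]
  queue [40, 5, 16] -> pop 40, enqueue [none], visited so far: [24, 1, 38, 10, 26, 40]
  queue [5, 16] -> pop 5, enqueue [none], visited so far: [24, 1, 38, 10, 26, 40, 5]
  queue [16] -> pop 16, enqueue [23], visited so far: [24, 1, 38, 10, 26, 40, 5, 16]
  queue [23] -> pop 23, enqueue [none], visited so far: [24, 1, 38, 10, 26, 40, 5, 16, 23]
Result: [24, 1, 38, 10, 26, 40, 5, 16, 23]


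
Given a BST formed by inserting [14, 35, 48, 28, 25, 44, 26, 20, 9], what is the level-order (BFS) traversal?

Tree insertion order: [14, 35, 48, 28, 25, 44, 26, 20, 9]
Tree (level-order array): [14, 9, 35, None, None, 28, 48, 25, None, 44, None, 20, 26]
BFS from the root, enqueuing left then right child of each popped node:
  queue [14] -> pop 14, enqueue [9, 35], visited so far: [14]
  queue [9, 35] -> pop 9, enqueue [none], visited so far: [14, 9]
  queue [35] -> pop 35, enqueue [28, 48], visited so far: [14, 9, 35]
  queue [28, 48] -> pop 28, enqueue [25], visited so far: [14, 9, 35, 28]
  queue [48, 25] -> pop 48, enqueue [44], visited so far: [14, 9, 35, 28, 48]
  queue [25, 44] -> pop 25, enqueue [20, 26], visited so far: [14, 9, 35, 28, 48, 25]
  queue [44, 20, 26] -> pop 44, enqueue [none], visited so far: [14, 9, 35, 28, 48, 25, 44]
  queue [20, 26] -> pop 20, enqueue [none], visited so far: [14, 9, 35, 28, 48, 25, 44, 20]
  queue [26] -> pop 26, enqueue [none], visited so far: [14, 9, 35, 28, 48, 25, 44, 20, 26]
Result: [14, 9, 35, 28, 48, 25, 44, 20, 26]


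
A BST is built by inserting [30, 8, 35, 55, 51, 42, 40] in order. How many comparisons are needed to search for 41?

Search path for 41: 30 -> 35 -> 55 -> 51 -> 42 -> 40
Found: False
Comparisons: 6


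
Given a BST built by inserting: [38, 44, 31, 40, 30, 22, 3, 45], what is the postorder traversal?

Tree insertion order: [38, 44, 31, 40, 30, 22, 3, 45]
Tree (level-order array): [38, 31, 44, 30, None, 40, 45, 22, None, None, None, None, None, 3]
Postorder traversal: [3, 22, 30, 31, 40, 45, 44, 38]


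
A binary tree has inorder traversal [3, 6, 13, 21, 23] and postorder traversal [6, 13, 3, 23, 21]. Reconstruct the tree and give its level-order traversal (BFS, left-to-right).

Inorder:   [3, 6, 13, 21, 23]
Postorder: [6, 13, 3, 23, 21]
Algorithm: postorder visits root last, so walk postorder right-to-left;
each value is the root of the current inorder slice — split it at that
value, recurse on the right subtree first, then the left.
Recursive splits:
  root=21; inorder splits into left=[3, 6, 13], right=[23]
  root=23; inorder splits into left=[], right=[]
  root=3; inorder splits into left=[], right=[6, 13]
  root=13; inorder splits into left=[6], right=[]
  root=6; inorder splits into left=[], right=[]
Reconstructed level-order: [21, 3, 23, 13, 6]


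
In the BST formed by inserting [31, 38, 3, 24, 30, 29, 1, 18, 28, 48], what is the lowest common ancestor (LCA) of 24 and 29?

Tree insertion order: [31, 38, 3, 24, 30, 29, 1, 18, 28, 48]
Tree (level-order array): [31, 3, 38, 1, 24, None, 48, None, None, 18, 30, None, None, None, None, 29, None, 28]
In a BST, the LCA of p=24, q=29 is the first node v on the
root-to-leaf path with p <= v <= q (go left if both < v, right if both > v).
Walk from root:
  at 31: both 24 and 29 < 31, go left
  at 3: both 24 and 29 > 3, go right
  at 24: 24 <= 24 <= 29, this is the LCA
LCA = 24


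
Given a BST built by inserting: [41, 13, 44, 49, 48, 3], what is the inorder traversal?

Tree insertion order: [41, 13, 44, 49, 48, 3]
Tree (level-order array): [41, 13, 44, 3, None, None, 49, None, None, 48]
Inorder traversal: [3, 13, 41, 44, 48, 49]


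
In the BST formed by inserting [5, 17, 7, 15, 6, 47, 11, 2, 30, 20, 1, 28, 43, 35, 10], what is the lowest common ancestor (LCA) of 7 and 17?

Tree insertion order: [5, 17, 7, 15, 6, 47, 11, 2, 30, 20, 1, 28, 43, 35, 10]
Tree (level-order array): [5, 2, 17, 1, None, 7, 47, None, None, 6, 15, 30, None, None, None, 11, None, 20, 43, 10, None, None, 28, 35]
In a BST, the LCA of p=7, q=17 is the first node v on the
root-to-leaf path with p <= v <= q (go left if both < v, right if both > v).
Walk from root:
  at 5: both 7 and 17 > 5, go right
  at 17: 7 <= 17 <= 17, this is the LCA
LCA = 17


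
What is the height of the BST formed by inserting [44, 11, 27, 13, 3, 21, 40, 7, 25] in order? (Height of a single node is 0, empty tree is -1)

Insertion order: [44, 11, 27, 13, 3, 21, 40, 7, 25]
Tree (level-order array): [44, 11, None, 3, 27, None, 7, 13, 40, None, None, None, 21, None, None, None, 25]
Compute height bottom-up (empty subtree = -1):
  height(7) = 1 + max(-1, -1) = 0
  height(3) = 1 + max(-1, 0) = 1
  height(25) = 1 + max(-1, -1) = 0
  height(21) = 1 + max(-1, 0) = 1
  height(13) = 1 + max(-1, 1) = 2
  height(40) = 1 + max(-1, -1) = 0
  height(27) = 1 + max(2, 0) = 3
  height(11) = 1 + max(1, 3) = 4
  height(44) = 1 + max(4, -1) = 5
Height = 5


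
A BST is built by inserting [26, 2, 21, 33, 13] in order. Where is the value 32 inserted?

Starting tree (level order): [26, 2, 33, None, 21, None, None, 13]
Insertion path: 26 -> 33
Result: insert 32 as left child of 33
Final tree (level order): [26, 2, 33, None, 21, 32, None, 13]


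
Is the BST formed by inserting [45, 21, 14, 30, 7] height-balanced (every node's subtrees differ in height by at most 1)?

Tree (level-order array): [45, 21, None, 14, 30, 7]
Definition: a tree is height-balanced if, at every node, |h(left) - h(right)| <= 1 (empty subtree has height -1).
Bottom-up per-node check:
  node 7: h_left=-1, h_right=-1, diff=0 [OK], height=0
  node 14: h_left=0, h_right=-1, diff=1 [OK], height=1
  node 30: h_left=-1, h_right=-1, diff=0 [OK], height=0
  node 21: h_left=1, h_right=0, diff=1 [OK], height=2
  node 45: h_left=2, h_right=-1, diff=3 [FAIL (|2--1|=3 > 1)], height=3
Node 45 violates the condition: |2 - -1| = 3 > 1.
Result: Not balanced


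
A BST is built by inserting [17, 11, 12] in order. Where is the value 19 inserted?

Starting tree (level order): [17, 11, None, None, 12]
Insertion path: 17
Result: insert 19 as right child of 17
Final tree (level order): [17, 11, 19, None, 12]


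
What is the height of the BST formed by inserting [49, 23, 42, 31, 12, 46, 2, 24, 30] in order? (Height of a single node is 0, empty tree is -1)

Insertion order: [49, 23, 42, 31, 12, 46, 2, 24, 30]
Tree (level-order array): [49, 23, None, 12, 42, 2, None, 31, 46, None, None, 24, None, None, None, None, 30]
Compute height bottom-up (empty subtree = -1):
  height(2) = 1 + max(-1, -1) = 0
  height(12) = 1 + max(0, -1) = 1
  height(30) = 1 + max(-1, -1) = 0
  height(24) = 1 + max(-1, 0) = 1
  height(31) = 1 + max(1, -1) = 2
  height(46) = 1 + max(-1, -1) = 0
  height(42) = 1 + max(2, 0) = 3
  height(23) = 1 + max(1, 3) = 4
  height(49) = 1 + max(4, -1) = 5
Height = 5


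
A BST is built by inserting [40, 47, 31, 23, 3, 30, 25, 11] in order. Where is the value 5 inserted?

Starting tree (level order): [40, 31, 47, 23, None, None, None, 3, 30, None, 11, 25]
Insertion path: 40 -> 31 -> 23 -> 3 -> 11
Result: insert 5 as left child of 11
Final tree (level order): [40, 31, 47, 23, None, None, None, 3, 30, None, 11, 25, None, 5]


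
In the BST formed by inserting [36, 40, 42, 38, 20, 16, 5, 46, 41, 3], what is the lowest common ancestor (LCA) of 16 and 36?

Tree insertion order: [36, 40, 42, 38, 20, 16, 5, 46, 41, 3]
Tree (level-order array): [36, 20, 40, 16, None, 38, 42, 5, None, None, None, 41, 46, 3]
In a BST, the LCA of p=16, q=36 is the first node v on the
root-to-leaf path with p <= v <= q (go left if both < v, right if both > v).
Walk from root:
  at 36: 16 <= 36 <= 36, this is the LCA
LCA = 36


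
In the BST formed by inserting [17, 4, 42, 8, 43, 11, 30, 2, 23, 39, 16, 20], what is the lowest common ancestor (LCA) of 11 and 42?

Tree insertion order: [17, 4, 42, 8, 43, 11, 30, 2, 23, 39, 16, 20]
Tree (level-order array): [17, 4, 42, 2, 8, 30, 43, None, None, None, 11, 23, 39, None, None, None, 16, 20]
In a BST, the LCA of p=11, q=42 is the first node v on the
root-to-leaf path with p <= v <= q (go left if both < v, right if both > v).
Walk from root:
  at 17: 11 <= 17 <= 42, this is the LCA
LCA = 17


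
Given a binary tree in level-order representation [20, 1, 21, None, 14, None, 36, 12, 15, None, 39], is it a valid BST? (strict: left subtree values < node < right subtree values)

Level-order array: [20, 1, 21, None, 14, None, 36, 12, 15, None, 39]
Validate using subtree bounds (lo, hi): at each node, require lo < value < hi,
then recurse left with hi=value and right with lo=value.
Preorder trace (stopping at first violation):
  at node 20 with bounds (-inf, +inf): OK
  at node 1 with bounds (-inf, 20): OK
  at node 14 with bounds (1, 20): OK
  at node 12 with bounds (1, 14): OK
  at node 15 with bounds (14, 20): OK
  at node 21 with bounds (20, +inf): OK
  at node 36 with bounds (21, +inf): OK
  at node 39 with bounds (36, +inf): OK
No violation found at any node.
Result: Valid BST


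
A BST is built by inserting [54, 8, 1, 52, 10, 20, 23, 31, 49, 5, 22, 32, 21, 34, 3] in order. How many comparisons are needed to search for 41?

Search path for 41: 54 -> 8 -> 52 -> 10 -> 20 -> 23 -> 31 -> 49 -> 32 -> 34
Found: False
Comparisons: 10


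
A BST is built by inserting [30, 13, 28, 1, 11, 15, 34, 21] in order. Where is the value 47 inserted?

Starting tree (level order): [30, 13, 34, 1, 28, None, None, None, 11, 15, None, None, None, None, 21]
Insertion path: 30 -> 34
Result: insert 47 as right child of 34
Final tree (level order): [30, 13, 34, 1, 28, None, 47, None, 11, 15, None, None, None, None, None, None, 21]


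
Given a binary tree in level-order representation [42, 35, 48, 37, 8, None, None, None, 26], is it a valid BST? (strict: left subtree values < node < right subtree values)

Level-order array: [42, 35, 48, 37, 8, None, None, None, 26]
Validate using subtree bounds (lo, hi): at each node, require lo < value < hi,
then recurse left with hi=value and right with lo=value.
Preorder trace (stopping at first violation):
  at node 42 with bounds (-inf, +inf): OK
  at node 35 with bounds (-inf, 42): OK
  at node 37 with bounds (-inf, 35): VIOLATION
Node 37 violates its bound: not (-inf < 37 < 35).
Result: Not a valid BST


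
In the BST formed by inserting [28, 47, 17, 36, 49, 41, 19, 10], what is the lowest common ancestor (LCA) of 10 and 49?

Tree insertion order: [28, 47, 17, 36, 49, 41, 19, 10]
Tree (level-order array): [28, 17, 47, 10, 19, 36, 49, None, None, None, None, None, 41]
In a BST, the LCA of p=10, q=49 is the first node v on the
root-to-leaf path with p <= v <= q (go left if both < v, right if both > v).
Walk from root:
  at 28: 10 <= 28 <= 49, this is the LCA
LCA = 28


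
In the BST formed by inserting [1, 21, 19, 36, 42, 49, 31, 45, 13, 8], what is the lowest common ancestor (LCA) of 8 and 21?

Tree insertion order: [1, 21, 19, 36, 42, 49, 31, 45, 13, 8]
Tree (level-order array): [1, None, 21, 19, 36, 13, None, 31, 42, 8, None, None, None, None, 49, None, None, 45]
In a BST, the LCA of p=8, q=21 is the first node v on the
root-to-leaf path with p <= v <= q (go left if both < v, right if both > v).
Walk from root:
  at 1: both 8 and 21 > 1, go right
  at 21: 8 <= 21 <= 21, this is the LCA
LCA = 21


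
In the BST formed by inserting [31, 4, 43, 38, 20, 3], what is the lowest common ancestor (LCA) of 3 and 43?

Tree insertion order: [31, 4, 43, 38, 20, 3]
Tree (level-order array): [31, 4, 43, 3, 20, 38]
In a BST, the LCA of p=3, q=43 is the first node v on the
root-to-leaf path with p <= v <= q (go left if both < v, right if both > v).
Walk from root:
  at 31: 3 <= 31 <= 43, this is the LCA
LCA = 31


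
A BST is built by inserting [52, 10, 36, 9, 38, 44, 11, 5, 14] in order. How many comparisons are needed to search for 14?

Search path for 14: 52 -> 10 -> 36 -> 11 -> 14
Found: True
Comparisons: 5


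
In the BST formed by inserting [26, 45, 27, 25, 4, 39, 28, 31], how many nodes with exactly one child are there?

Tree built from: [26, 45, 27, 25, 4, 39, 28, 31]
Tree (level-order array): [26, 25, 45, 4, None, 27, None, None, None, None, 39, 28, None, None, 31]
Rule: These are nodes with exactly 1 non-null child.
Per-node child counts:
  node 26: 2 child(ren)
  node 25: 1 child(ren)
  node 4: 0 child(ren)
  node 45: 1 child(ren)
  node 27: 1 child(ren)
  node 39: 1 child(ren)
  node 28: 1 child(ren)
  node 31: 0 child(ren)
Matching nodes: [25, 45, 27, 39, 28]
Count of nodes with exactly one child: 5


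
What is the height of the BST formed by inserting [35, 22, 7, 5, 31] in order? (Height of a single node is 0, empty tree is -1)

Insertion order: [35, 22, 7, 5, 31]
Tree (level-order array): [35, 22, None, 7, 31, 5]
Compute height bottom-up (empty subtree = -1):
  height(5) = 1 + max(-1, -1) = 0
  height(7) = 1 + max(0, -1) = 1
  height(31) = 1 + max(-1, -1) = 0
  height(22) = 1 + max(1, 0) = 2
  height(35) = 1 + max(2, -1) = 3
Height = 3


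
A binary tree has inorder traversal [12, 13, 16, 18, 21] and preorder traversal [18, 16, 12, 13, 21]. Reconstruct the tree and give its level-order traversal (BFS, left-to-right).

Inorder:  [12, 13, 16, 18, 21]
Preorder: [18, 16, 12, 13, 21]
Algorithm: preorder visits root first, so consume preorder in order;
for each root, split the current inorder slice at that value into
left-subtree inorder and right-subtree inorder, then recurse.
Recursive splits:
  root=18; inorder splits into left=[12, 13, 16], right=[21]
  root=16; inorder splits into left=[12, 13], right=[]
  root=12; inorder splits into left=[], right=[13]
  root=13; inorder splits into left=[], right=[]
  root=21; inorder splits into left=[], right=[]
Reconstructed level-order: [18, 16, 21, 12, 13]


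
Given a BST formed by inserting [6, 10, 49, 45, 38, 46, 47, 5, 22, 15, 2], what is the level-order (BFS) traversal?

Tree insertion order: [6, 10, 49, 45, 38, 46, 47, 5, 22, 15, 2]
Tree (level-order array): [6, 5, 10, 2, None, None, 49, None, None, 45, None, 38, 46, 22, None, None, 47, 15]
BFS from the root, enqueuing left then right child of each popped node:
  queue [6] -> pop 6, enqueue [5, 10], visited so far: [6]
  queue [5, 10] -> pop 5, enqueue [2], visited so far: [6, 5]
  queue [10, 2] -> pop 10, enqueue [49], visited so far: [6, 5, 10]
  queue [2, 49] -> pop 2, enqueue [none], visited so far: [6, 5, 10, 2]
  queue [49] -> pop 49, enqueue [45], visited so far: [6, 5, 10, 2, 49]
  queue [45] -> pop 45, enqueue [38, 46], visited so far: [6, 5, 10, 2, 49, 45]
  queue [38, 46] -> pop 38, enqueue [22], visited so far: [6, 5, 10, 2, 49, 45, 38]
  queue [46, 22] -> pop 46, enqueue [47], visited so far: [6, 5, 10, 2, 49, 45, 38, 46]
  queue [22, 47] -> pop 22, enqueue [15], visited so far: [6, 5, 10, 2, 49, 45, 38, 46, 22]
  queue [47, 15] -> pop 47, enqueue [none], visited so far: [6, 5, 10, 2, 49, 45, 38, 46, 22, 47]
  queue [15] -> pop 15, enqueue [none], visited so far: [6, 5, 10, 2, 49, 45, 38, 46, 22, 47, 15]
Result: [6, 5, 10, 2, 49, 45, 38, 46, 22, 47, 15]


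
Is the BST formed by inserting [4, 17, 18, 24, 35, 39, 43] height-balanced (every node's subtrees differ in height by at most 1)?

Tree (level-order array): [4, None, 17, None, 18, None, 24, None, 35, None, 39, None, 43]
Definition: a tree is height-balanced if, at every node, |h(left) - h(right)| <= 1 (empty subtree has height -1).
Bottom-up per-node check:
  node 43: h_left=-1, h_right=-1, diff=0 [OK], height=0
  node 39: h_left=-1, h_right=0, diff=1 [OK], height=1
  node 35: h_left=-1, h_right=1, diff=2 [FAIL (|-1-1|=2 > 1)], height=2
  node 24: h_left=-1, h_right=2, diff=3 [FAIL (|-1-2|=3 > 1)], height=3
  node 18: h_left=-1, h_right=3, diff=4 [FAIL (|-1-3|=4 > 1)], height=4
  node 17: h_left=-1, h_right=4, diff=5 [FAIL (|-1-4|=5 > 1)], height=5
  node 4: h_left=-1, h_right=5, diff=6 [FAIL (|-1-5|=6 > 1)], height=6
Node 35 violates the condition: |-1 - 1| = 2 > 1.
Result: Not balanced


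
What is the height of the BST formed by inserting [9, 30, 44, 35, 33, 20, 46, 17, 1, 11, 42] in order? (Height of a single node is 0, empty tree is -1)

Insertion order: [9, 30, 44, 35, 33, 20, 46, 17, 1, 11, 42]
Tree (level-order array): [9, 1, 30, None, None, 20, 44, 17, None, 35, 46, 11, None, 33, 42]
Compute height bottom-up (empty subtree = -1):
  height(1) = 1 + max(-1, -1) = 0
  height(11) = 1 + max(-1, -1) = 0
  height(17) = 1 + max(0, -1) = 1
  height(20) = 1 + max(1, -1) = 2
  height(33) = 1 + max(-1, -1) = 0
  height(42) = 1 + max(-1, -1) = 0
  height(35) = 1 + max(0, 0) = 1
  height(46) = 1 + max(-1, -1) = 0
  height(44) = 1 + max(1, 0) = 2
  height(30) = 1 + max(2, 2) = 3
  height(9) = 1 + max(0, 3) = 4
Height = 4


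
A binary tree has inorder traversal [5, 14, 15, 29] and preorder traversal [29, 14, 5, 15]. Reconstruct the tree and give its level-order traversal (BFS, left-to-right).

Inorder:  [5, 14, 15, 29]
Preorder: [29, 14, 5, 15]
Algorithm: preorder visits root first, so consume preorder in order;
for each root, split the current inorder slice at that value into
left-subtree inorder and right-subtree inorder, then recurse.
Recursive splits:
  root=29; inorder splits into left=[5, 14, 15], right=[]
  root=14; inorder splits into left=[5], right=[15]
  root=5; inorder splits into left=[], right=[]
  root=15; inorder splits into left=[], right=[]
Reconstructed level-order: [29, 14, 5, 15]


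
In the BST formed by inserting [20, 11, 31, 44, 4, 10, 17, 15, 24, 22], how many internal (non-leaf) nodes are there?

Tree built from: [20, 11, 31, 44, 4, 10, 17, 15, 24, 22]
Tree (level-order array): [20, 11, 31, 4, 17, 24, 44, None, 10, 15, None, 22]
Rule: An internal node has at least one child.
Per-node child counts:
  node 20: 2 child(ren)
  node 11: 2 child(ren)
  node 4: 1 child(ren)
  node 10: 0 child(ren)
  node 17: 1 child(ren)
  node 15: 0 child(ren)
  node 31: 2 child(ren)
  node 24: 1 child(ren)
  node 22: 0 child(ren)
  node 44: 0 child(ren)
Matching nodes: [20, 11, 4, 17, 31, 24]
Count of internal (non-leaf) nodes: 6


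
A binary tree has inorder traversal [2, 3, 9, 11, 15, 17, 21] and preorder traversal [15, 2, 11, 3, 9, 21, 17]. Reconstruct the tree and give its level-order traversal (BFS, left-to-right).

Inorder:  [2, 3, 9, 11, 15, 17, 21]
Preorder: [15, 2, 11, 3, 9, 21, 17]
Algorithm: preorder visits root first, so consume preorder in order;
for each root, split the current inorder slice at that value into
left-subtree inorder and right-subtree inorder, then recurse.
Recursive splits:
  root=15; inorder splits into left=[2, 3, 9, 11], right=[17, 21]
  root=2; inorder splits into left=[], right=[3, 9, 11]
  root=11; inorder splits into left=[3, 9], right=[]
  root=3; inorder splits into left=[], right=[9]
  root=9; inorder splits into left=[], right=[]
  root=21; inorder splits into left=[17], right=[]
  root=17; inorder splits into left=[], right=[]
Reconstructed level-order: [15, 2, 21, 11, 17, 3, 9]


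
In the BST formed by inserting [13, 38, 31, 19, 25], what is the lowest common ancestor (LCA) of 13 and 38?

Tree insertion order: [13, 38, 31, 19, 25]
Tree (level-order array): [13, None, 38, 31, None, 19, None, None, 25]
In a BST, the LCA of p=13, q=38 is the first node v on the
root-to-leaf path with p <= v <= q (go left if both < v, right if both > v).
Walk from root:
  at 13: 13 <= 13 <= 38, this is the LCA
LCA = 13


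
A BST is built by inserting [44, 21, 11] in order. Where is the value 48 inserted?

Starting tree (level order): [44, 21, None, 11]
Insertion path: 44
Result: insert 48 as right child of 44
Final tree (level order): [44, 21, 48, 11]


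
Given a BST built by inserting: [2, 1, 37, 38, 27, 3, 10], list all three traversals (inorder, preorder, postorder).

Tree insertion order: [2, 1, 37, 38, 27, 3, 10]
Tree (level-order array): [2, 1, 37, None, None, 27, 38, 3, None, None, None, None, 10]
Inorder (L, root, R): [1, 2, 3, 10, 27, 37, 38]
Preorder (root, L, R): [2, 1, 37, 27, 3, 10, 38]
Postorder (L, R, root): [1, 10, 3, 27, 38, 37, 2]


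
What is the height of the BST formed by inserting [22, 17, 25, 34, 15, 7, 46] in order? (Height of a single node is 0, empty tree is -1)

Insertion order: [22, 17, 25, 34, 15, 7, 46]
Tree (level-order array): [22, 17, 25, 15, None, None, 34, 7, None, None, 46]
Compute height bottom-up (empty subtree = -1):
  height(7) = 1 + max(-1, -1) = 0
  height(15) = 1 + max(0, -1) = 1
  height(17) = 1 + max(1, -1) = 2
  height(46) = 1 + max(-1, -1) = 0
  height(34) = 1 + max(-1, 0) = 1
  height(25) = 1 + max(-1, 1) = 2
  height(22) = 1 + max(2, 2) = 3
Height = 3


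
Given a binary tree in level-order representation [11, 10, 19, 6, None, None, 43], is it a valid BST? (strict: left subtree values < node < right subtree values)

Level-order array: [11, 10, 19, 6, None, None, 43]
Validate using subtree bounds (lo, hi): at each node, require lo < value < hi,
then recurse left with hi=value and right with lo=value.
Preorder trace (stopping at first violation):
  at node 11 with bounds (-inf, +inf): OK
  at node 10 with bounds (-inf, 11): OK
  at node 6 with bounds (-inf, 10): OK
  at node 19 with bounds (11, +inf): OK
  at node 43 with bounds (19, +inf): OK
No violation found at any node.
Result: Valid BST


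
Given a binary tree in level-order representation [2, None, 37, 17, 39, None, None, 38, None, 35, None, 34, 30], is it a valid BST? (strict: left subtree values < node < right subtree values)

Level-order array: [2, None, 37, 17, 39, None, None, 38, None, 35, None, 34, 30]
Validate using subtree bounds (lo, hi): at each node, require lo < value < hi,
then recurse left with hi=value and right with lo=value.
Preorder trace (stopping at first violation):
  at node 2 with bounds (-inf, +inf): OK
  at node 37 with bounds (2, +inf): OK
  at node 17 with bounds (2, 37): OK
  at node 39 with bounds (37, +inf): OK
  at node 38 with bounds (37, 39): OK
  at node 35 with bounds (37, 38): VIOLATION
Node 35 violates its bound: not (37 < 35 < 38).
Result: Not a valid BST


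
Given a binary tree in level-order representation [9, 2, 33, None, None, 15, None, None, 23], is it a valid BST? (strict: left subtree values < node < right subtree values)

Level-order array: [9, 2, 33, None, None, 15, None, None, 23]
Validate using subtree bounds (lo, hi): at each node, require lo < value < hi,
then recurse left with hi=value and right with lo=value.
Preorder trace (stopping at first violation):
  at node 9 with bounds (-inf, +inf): OK
  at node 2 with bounds (-inf, 9): OK
  at node 33 with bounds (9, +inf): OK
  at node 15 with bounds (9, 33): OK
  at node 23 with bounds (15, 33): OK
No violation found at any node.
Result: Valid BST


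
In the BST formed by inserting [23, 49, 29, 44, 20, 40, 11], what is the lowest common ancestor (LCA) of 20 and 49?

Tree insertion order: [23, 49, 29, 44, 20, 40, 11]
Tree (level-order array): [23, 20, 49, 11, None, 29, None, None, None, None, 44, 40]
In a BST, the LCA of p=20, q=49 is the first node v on the
root-to-leaf path with p <= v <= q (go left if both < v, right if both > v).
Walk from root:
  at 23: 20 <= 23 <= 49, this is the LCA
LCA = 23


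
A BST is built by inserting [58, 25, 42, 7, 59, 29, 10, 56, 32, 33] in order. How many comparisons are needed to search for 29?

Search path for 29: 58 -> 25 -> 42 -> 29
Found: True
Comparisons: 4


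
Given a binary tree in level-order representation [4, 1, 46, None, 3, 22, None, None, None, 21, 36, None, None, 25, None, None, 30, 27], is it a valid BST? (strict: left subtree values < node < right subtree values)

Level-order array: [4, 1, 46, None, 3, 22, None, None, None, 21, 36, None, None, 25, None, None, 30, 27]
Validate using subtree bounds (lo, hi): at each node, require lo < value < hi,
then recurse left with hi=value and right with lo=value.
Preorder trace (stopping at first violation):
  at node 4 with bounds (-inf, +inf): OK
  at node 1 with bounds (-inf, 4): OK
  at node 3 with bounds (1, 4): OK
  at node 46 with bounds (4, +inf): OK
  at node 22 with bounds (4, 46): OK
  at node 21 with bounds (4, 22): OK
  at node 36 with bounds (22, 46): OK
  at node 25 with bounds (22, 36): OK
  at node 30 with bounds (25, 36): OK
  at node 27 with bounds (25, 30): OK
No violation found at any node.
Result: Valid BST


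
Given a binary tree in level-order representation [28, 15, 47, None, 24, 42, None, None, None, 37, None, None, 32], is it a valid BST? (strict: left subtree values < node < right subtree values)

Level-order array: [28, 15, 47, None, 24, 42, None, None, None, 37, None, None, 32]
Validate using subtree bounds (lo, hi): at each node, require lo < value < hi,
then recurse left with hi=value and right with lo=value.
Preorder trace (stopping at first violation):
  at node 28 with bounds (-inf, +inf): OK
  at node 15 with bounds (-inf, 28): OK
  at node 24 with bounds (15, 28): OK
  at node 47 with bounds (28, +inf): OK
  at node 42 with bounds (28, 47): OK
  at node 37 with bounds (28, 42): OK
  at node 32 with bounds (37, 42): VIOLATION
Node 32 violates its bound: not (37 < 32 < 42).
Result: Not a valid BST


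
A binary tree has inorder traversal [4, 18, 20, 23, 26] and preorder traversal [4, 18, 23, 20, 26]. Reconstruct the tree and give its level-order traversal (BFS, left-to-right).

Inorder:  [4, 18, 20, 23, 26]
Preorder: [4, 18, 23, 20, 26]
Algorithm: preorder visits root first, so consume preorder in order;
for each root, split the current inorder slice at that value into
left-subtree inorder and right-subtree inorder, then recurse.
Recursive splits:
  root=4; inorder splits into left=[], right=[18, 20, 23, 26]
  root=18; inorder splits into left=[], right=[20, 23, 26]
  root=23; inorder splits into left=[20], right=[26]
  root=20; inorder splits into left=[], right=[]
  root=26; inorder splits into left=[], right=[]
Reconstructed level-order: [4, 18, 23, 20, 26]


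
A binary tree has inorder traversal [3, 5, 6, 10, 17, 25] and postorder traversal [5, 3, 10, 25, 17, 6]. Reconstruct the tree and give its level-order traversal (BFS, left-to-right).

Inorder:   [3, 5, 6, 10, 17, 25]
Postorder: [5, 3, 10, 25, 17, 6]
Algorithm: postorder visits root last, so walk postorder right-to-left;
each value is the root of the current inorder slice — split it at that
value, recurse on the right subtree first, then the left.
Recursive splits:
  root=6; inorder splits into left=[3, 5], right=[10, 17, 25]
  root=17; inorder splits into left=[10], right=[25]
  root=25; inorder splits into left=[], right=[]
  root=10; inorder splits into left=[], right=[]
  root=3; inorder splits into left=[], right=[5]
  root=5; inorder splits into left=[], right=[]
Reconstructed level-order: [6, 3, 17, 5, 10, 25]
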